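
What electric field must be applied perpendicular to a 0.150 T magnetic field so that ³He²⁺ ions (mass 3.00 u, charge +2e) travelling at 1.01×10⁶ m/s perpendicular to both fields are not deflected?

E = 1.52×10⁵ V/m

For straight-line motion qE = qvB, so E = vB.
E = 1.01×10⁶ × 0.150 = 1.52×10⁵ V/m.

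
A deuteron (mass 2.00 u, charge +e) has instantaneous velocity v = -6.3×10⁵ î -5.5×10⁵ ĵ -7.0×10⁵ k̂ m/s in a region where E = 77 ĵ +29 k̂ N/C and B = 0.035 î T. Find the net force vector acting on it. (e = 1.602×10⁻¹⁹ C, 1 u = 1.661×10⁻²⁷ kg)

F ≈ (0, -3.91×10⁻¹⁵, 3.09×10⁻¹⁵) N

v×B = (0, -2.45×10⁴, 1.93×10⁴) N/C.
E + v×B = (0, -2.44×10⁴, 1.93×10⁴) N/C.
F = q(E + v×B) = (1.602×10⁻¹⁹ C)·(0, -2.44×10⁴, 1.93×10⁴) = (0, -3.91×10⁻¹⁵, 3.09×10⁻¹⁵) N.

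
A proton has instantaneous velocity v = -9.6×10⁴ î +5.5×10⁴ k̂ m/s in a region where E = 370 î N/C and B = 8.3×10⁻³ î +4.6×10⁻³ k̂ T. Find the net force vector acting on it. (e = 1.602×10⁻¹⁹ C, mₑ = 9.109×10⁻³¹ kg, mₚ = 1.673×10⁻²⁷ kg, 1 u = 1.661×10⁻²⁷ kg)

F ≈ (5.93×10⁻¹⁷, 1.44×10⁻¹⁶, 0) N

v×B = (0, 898, 0) N/C.
E + v×B = (370, 898, 0) N/C.
F = q(E + v×B) = (1.602×10⁻¹⁹ C)·(370, 898, 0) = (5.93×10⁻¹⁷, 1.44×10⁻¹⁶, 0) N.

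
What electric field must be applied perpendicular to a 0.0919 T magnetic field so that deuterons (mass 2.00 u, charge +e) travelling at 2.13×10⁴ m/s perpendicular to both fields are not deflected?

For straight-line motion qE = qvB, so E = vB.
E = 2.13×10⁴ × 0.0919 = 1960 V/m.

E = 1960 V/m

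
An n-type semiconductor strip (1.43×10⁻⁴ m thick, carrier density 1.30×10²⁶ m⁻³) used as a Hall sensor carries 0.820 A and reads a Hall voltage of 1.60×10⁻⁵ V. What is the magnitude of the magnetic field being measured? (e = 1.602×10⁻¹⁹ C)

From V_H = IB/(n e t), B = V_H n e t / I.
B = (1.60×10⁻⁵)(1.30×10²⁶)(1.602×10⁻¹⁹)(1.43×10⁻⁴)/0.820 ≈ 0.0581 T.

B ≈ 0.0581 T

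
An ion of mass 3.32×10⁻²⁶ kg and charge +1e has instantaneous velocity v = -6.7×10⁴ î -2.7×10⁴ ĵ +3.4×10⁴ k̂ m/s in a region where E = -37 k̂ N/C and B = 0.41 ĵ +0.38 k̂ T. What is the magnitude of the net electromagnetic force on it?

v×B = (-2.42×10⁴, 2.55×10⁴, -2.75×10⁴) N/C.
E + v×B = (-2.42×10⁴, 2.55×10⁴, -2.75×10⁴) N/C.
F = q(E + v×B) = (1.602×10⁻¹⁹ C)·(-2.42×10⁴, 2.55×10⁴, -2.75×10⁴) = (-3.88×10⁻¹⁵, 4.08×10⁻¹⁵, -4.41×10⁻¹⁵) N.
|F| = 7.15×10⁻¹⁵ N.

|F| ≈ 7.15×10⁻¹⁵ N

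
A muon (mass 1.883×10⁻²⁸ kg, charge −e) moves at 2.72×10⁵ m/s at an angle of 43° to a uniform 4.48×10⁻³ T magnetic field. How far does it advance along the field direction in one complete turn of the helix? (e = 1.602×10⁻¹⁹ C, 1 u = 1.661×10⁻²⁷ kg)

v∥ = v cosθ = 2.72×10⁵·cos43° ≈ 1.989×10⁵ m/s.
T = 2πm/(|q|B) = 2π(1.883×10⁻²⁸)/((1.602×10⁻¹⁹)(4.48×10⁻³)) ≈ 1.649×10⁻⁶ s.
pitch = v∥ T = (1.989×10⁵)(1.649×10⁻⁶) ≈ 0.328 m.

p ≈ 0.328 m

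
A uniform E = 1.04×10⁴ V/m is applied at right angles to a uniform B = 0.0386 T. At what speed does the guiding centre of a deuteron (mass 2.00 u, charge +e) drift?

The E×B drift speed is v_d = E/B.
v_d = 1.04×10⁴/0.0386 = 2.69×10⁵ m/s.

v_d ≈ 2.69×10⁵ m/s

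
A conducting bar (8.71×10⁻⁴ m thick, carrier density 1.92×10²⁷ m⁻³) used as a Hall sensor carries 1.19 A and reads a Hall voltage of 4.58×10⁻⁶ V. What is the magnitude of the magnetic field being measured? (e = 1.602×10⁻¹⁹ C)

B ≈ 1.03 T

From V_H = IB/(n e t), B = V_H n e t / I.
B = (4.58×10⁻⁶)(1.92×10²⁷)(1.602×10⁻¹⁹)(8.71×10⁻⁴)/1.19 ≈ 1.03 T.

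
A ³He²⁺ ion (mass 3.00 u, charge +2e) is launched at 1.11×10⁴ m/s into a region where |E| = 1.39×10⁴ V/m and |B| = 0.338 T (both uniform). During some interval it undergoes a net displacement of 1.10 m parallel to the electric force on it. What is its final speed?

v_f ≈ 1.40×10⁶ m/s

B does no work; ΔKE = |q|E d.
½mv_f² = ½mv₀² + |q|Ed = ½(4.983×10⁻²⁷)(1.11×10⁴)² + (3.204×10⁻¹⁹)(1.39×10⁴)(1.10) ≈ 3.070×10⁻¹⁹ J + 4.899×10⁻¹⁵ J ≈ 4.899×10⁻¹⁵ J.
v_f = √(2·4.899×10⁻¹⁵/4.983×10⁻²⁷) ≈ 1.40×10⁶ m/s.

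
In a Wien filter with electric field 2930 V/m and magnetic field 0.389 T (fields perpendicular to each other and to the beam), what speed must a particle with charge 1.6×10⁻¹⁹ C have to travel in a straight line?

Straight-line motion ⇒ electric and magnetic forces cancel, so E = vB.
v = E/B = 2930/0.389 = 7530 m/s.

v = 7530 m/s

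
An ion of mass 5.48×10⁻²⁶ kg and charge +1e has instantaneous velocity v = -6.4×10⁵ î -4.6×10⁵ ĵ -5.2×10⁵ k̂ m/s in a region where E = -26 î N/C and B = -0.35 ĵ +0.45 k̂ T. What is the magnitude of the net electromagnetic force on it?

v×B = (-3.89×10⁵, 2.88×10⁵, 2.24×10⁵) N/C.
E + v×B = (-3.89×10⁵, 2.88×10⁵, 2.24×10⁵) N/C.
F = q(E + v×B) = (1.602×10⁻¹⁹ C)·(-3.89×10⁵, 2.88×10⁵, 2.24×10⁵) = (-6.23×10⁻¹⁴, 4.61×10⁻¹⁴, 3.59×10⁻¹⁴) N.
|F| = 8.54×10⁻¹⁴ N.

|F| ≈ 8.54×10⁻¹⁴ N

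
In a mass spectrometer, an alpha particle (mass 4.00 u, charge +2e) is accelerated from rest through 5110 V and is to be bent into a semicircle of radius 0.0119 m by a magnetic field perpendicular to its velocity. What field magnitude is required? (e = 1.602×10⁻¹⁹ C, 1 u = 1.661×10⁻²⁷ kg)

B ≈ 1.22 T

v = √(2|q|V/m) = √(2·3.204×10⁻¹⁹·5110/6.644×10⁻²⁷) ≈ 7.020×10⁵ m/s.
B = mv/(|q|r) = (6.644×10⁻²⁷)(7.020×10⁵)/((3.204×10⁻¹⁹)(0.0119)) ≈ 1.22 T.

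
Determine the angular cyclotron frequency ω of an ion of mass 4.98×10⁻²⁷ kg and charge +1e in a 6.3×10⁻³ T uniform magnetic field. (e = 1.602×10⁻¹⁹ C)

ω ≈ 2.0×10⁵ rad/s

ω = |q|B/m.
ω = (1.602×10⁻¹⁹)(6.3×10⁻³)/4.98×10⁻²⁷ ≈ 2.0×10⁵ rad/s.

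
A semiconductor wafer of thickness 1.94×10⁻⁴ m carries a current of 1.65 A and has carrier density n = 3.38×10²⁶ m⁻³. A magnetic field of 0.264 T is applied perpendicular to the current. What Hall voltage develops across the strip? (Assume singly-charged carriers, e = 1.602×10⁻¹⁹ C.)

V_H ≈ 4.15×10⁻⁵ V

V_H = IB/(n e t).
V_H = (1.65)(0.264)/((3.38×10²⁶)(1.602×10⁻¹⁹)(1.94×10⁻⁴)) ≈ 4.15×10⁻⁵ V.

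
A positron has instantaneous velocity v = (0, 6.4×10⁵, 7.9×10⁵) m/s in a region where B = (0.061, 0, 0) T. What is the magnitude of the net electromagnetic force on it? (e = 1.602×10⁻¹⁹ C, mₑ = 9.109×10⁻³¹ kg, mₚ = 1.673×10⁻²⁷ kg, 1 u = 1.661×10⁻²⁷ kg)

|F| ≈ 9.94×10⁻¹⁵ N

v×B = (0, 4.82×10⁴, -3.90×10⁴) N/C.
F = q v×B = (1.602×10⁻¹⁹ C)·(0, 4.82×10⁴, -3.90×10⁴) = (0, 7.72×10⁻¹⁵, -6.25×10⁻¹⁵) N.
|F| = 9.94×10⁻¹⁵ N.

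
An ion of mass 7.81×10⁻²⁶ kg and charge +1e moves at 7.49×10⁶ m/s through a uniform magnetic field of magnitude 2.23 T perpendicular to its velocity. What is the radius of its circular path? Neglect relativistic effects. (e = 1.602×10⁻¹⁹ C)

The magnetic force provides the centripetal force: |q|vB = mv²/r.
r = mv/(|q|B) = (7.81×10⁻²⁶)(7.49×10⁶)/((1.602×10⁻¹⁹)(2.23)) ≈ 1.64 m.

r ≈ 1.64 m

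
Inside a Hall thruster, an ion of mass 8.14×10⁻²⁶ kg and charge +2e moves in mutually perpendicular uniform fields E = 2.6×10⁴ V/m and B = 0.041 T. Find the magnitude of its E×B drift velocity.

v_d ≈ 6.3×10⁵ m/s

The steady drift has the magnetic force balancing the electric force, so v_d = E/B.
v_d = 2.6×10⁴/0.041 = 6.3×10⁵ m/s.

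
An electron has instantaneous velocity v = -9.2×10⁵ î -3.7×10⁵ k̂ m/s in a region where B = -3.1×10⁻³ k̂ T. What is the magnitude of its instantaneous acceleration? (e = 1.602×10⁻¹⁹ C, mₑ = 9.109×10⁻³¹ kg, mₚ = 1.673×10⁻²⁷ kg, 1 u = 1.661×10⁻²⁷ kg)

|a| ≈ 5.02×10¹⁴ m/s²

v×B = (0, -2850, 0) N/C.
F = q v×B = (−1.602×10⁻¹⁹ C)·(0, -2850, 0) = (0, 4.57×10⁻¹⁶, 0) N.
|a| = |F|/m = 4.569×10⁻¹⁶/9.109×10⁻³¹ ≈ 5.02×10¹⁴ m/s².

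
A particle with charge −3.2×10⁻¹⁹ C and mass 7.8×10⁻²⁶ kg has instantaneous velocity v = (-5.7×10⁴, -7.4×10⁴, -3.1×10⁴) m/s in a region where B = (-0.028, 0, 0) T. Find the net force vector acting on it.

F ≈ (0, -2.78×10⁻¹⁶, 6.63×10⁻¹⁶) N

v×B = (0, 868, -2070) N/C.
F = q v×B = (−3.2×10⁻¹⁹ C)·(0, 868, -2070) = (0, -2.78×10⁻¹⁶, 6.63×10⁻¹⁶) N.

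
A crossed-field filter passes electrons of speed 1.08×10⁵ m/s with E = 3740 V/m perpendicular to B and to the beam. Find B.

Balance of forces in the selector: qE = qvB ⇒ B = E/v.
B = 3740/1.08×10⁵ = 0.0346 T.

B = 0.0346 T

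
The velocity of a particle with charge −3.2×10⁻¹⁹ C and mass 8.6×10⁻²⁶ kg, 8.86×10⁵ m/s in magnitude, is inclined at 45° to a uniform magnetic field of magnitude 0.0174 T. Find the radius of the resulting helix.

r ≈ 9.68 m

v⊥ = v sinθ = 8.86×10⁵·sin45° ≈ 6.265×10⁵ m/s.
r = m v⊥/(|q|B) = (8.6×10⁻²⁶)(6.265×10⁵)/((3.2×10⁻¹⁹)(0.0174)) ≈ 9.68 m.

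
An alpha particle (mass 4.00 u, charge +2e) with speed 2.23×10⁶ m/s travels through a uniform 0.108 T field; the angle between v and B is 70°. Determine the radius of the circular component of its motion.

v⊥ = v sinθ = 2.23×10⁶·sin70° ≈ 2.096×10⁶ m/s.
r = m v⊥/(|q|B) = (6.644×10⁻²⁷)(2.096×10⁶)/((3.204×10⁻¹⁹)(0.108)) ≈ 0.402 m.

r ≈ 0.402 m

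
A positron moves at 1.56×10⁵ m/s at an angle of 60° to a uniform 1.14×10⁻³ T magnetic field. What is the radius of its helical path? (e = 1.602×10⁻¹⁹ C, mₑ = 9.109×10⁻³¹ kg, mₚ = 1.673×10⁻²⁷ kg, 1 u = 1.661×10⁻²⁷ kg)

v⊥ = v sinθ = 1.56×10⁵·sin60° ≈ 1.351×10⁵ m/s.
r = m v⊥/(|q|B) = (9.109×10⁻³¹)(1.351×10⁵)/((1.602×10⁻¹⁹)(1.14×10⁻³)) ≈ 6.74×10⁻⁴ m.

r ≈ 6.74×10⁻⁴ m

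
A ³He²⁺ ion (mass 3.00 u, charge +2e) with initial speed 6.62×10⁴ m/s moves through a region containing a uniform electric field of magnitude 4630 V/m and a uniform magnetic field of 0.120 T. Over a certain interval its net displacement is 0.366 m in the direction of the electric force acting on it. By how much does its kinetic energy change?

ΔKE ≈ 5.43×10⁻¹⁶ J

The magnetic force is always ⟂ v and does no work; only the electric force changes KE.
ΔKE = F_E · d = |q|E d = (3.204×10⁻¹⁹)(4630)(0.366) ≈ 5.43×10⁻¹⁶ J.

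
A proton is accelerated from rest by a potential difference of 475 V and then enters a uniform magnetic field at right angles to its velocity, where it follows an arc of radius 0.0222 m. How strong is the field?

B ≈ 0.142 T

v = √(2|q|V/m) = √(2·1.602×10⁻¹⁹·475/1.673×10⁻²⁷) ≈ 3.016×10⁵ m/s.
B = mv/(|q|r) = (1.673×10⁻²⁷)(3.016×10⁵)/((1.602×10⁻¹⁹)(0.0222)) ≈ 0.142 T.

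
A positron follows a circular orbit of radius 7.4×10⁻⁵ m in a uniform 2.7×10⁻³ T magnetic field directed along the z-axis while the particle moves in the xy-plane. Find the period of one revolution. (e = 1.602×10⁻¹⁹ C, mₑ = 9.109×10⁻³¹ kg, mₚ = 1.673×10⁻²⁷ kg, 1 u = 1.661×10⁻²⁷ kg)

T ≈ 1.3×10⁻⁸ s

The cyclotron period depends only on m, q, B: T = 2πm/(|q|B).
T = 2π(9.109×10⁻³¹)/((1.602×10⁻¹⁹)(2.7×10⁻³)) ≈ 1.3×10⁻⁸ s.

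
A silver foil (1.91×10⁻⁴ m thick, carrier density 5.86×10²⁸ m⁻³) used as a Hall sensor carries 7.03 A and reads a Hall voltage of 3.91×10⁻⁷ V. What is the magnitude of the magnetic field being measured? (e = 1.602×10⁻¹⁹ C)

B ≈ 0.0997 T

From V_H = IB/(n e t), B = V_H n e t / I.
B = (3.91×10⁻⁷)(5.86×10²⁸)(1.602×10⁻¹⁹)(1.91×10⁻⁴)/7.03 ≈ 0.0997 T.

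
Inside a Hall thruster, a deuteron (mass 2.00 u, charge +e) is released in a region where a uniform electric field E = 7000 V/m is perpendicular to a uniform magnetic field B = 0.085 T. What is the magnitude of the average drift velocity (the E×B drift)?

v_d ≈ 8.2×10⁴ m/s

In crossed fields the guiding centre drifts at v_d = |E×B|/B² = E/B, independent of charge and mass.
v_d = 7000/0.085 = 8.2×10⁴ m/s.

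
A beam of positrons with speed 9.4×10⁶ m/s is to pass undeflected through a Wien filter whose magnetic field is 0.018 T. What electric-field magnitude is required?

For straight-line motion qE = qvB, so E = vB.
E = 9.4×10⁶ × 0.018 = 1.7×10⁵ V/m.

E = 1.7×10⁵ V/m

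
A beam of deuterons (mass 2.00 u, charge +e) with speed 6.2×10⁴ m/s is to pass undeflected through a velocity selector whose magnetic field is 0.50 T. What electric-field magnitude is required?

For straight-line motion qE = qvB, so E = vB.
E = 6.2×10⁴ × 0.50 = 3.1×10⁴ V/m.

E = 3.1×10⁴ V/m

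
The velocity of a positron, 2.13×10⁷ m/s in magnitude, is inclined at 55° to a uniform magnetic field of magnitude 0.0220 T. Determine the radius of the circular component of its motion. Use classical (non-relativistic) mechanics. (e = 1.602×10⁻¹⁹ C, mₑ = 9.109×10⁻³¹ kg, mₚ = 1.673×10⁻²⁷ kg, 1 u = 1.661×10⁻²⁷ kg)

v⊥ = v sinθ = 2.13×10⁷·sin55° ≈ 1.745×10⁷ m/s.
r = m v⊥/(|q|B) = (9.109×10⁻³¹)(1.745×10⁷)/((1.602×10⁻¹⁹)(0.0220)) ≈ 4.51×10⁻³ m.

r ≈ 4.51×10⁻³ m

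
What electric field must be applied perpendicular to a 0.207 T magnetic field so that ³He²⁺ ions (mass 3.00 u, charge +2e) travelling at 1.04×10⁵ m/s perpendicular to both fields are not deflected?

E = 2.15×10⁴ V/m

For straight-line motion qE = qvB, so E = vB.
E = 1.04×10⁵ × 0.207 = 2.15×10⁴ V/m.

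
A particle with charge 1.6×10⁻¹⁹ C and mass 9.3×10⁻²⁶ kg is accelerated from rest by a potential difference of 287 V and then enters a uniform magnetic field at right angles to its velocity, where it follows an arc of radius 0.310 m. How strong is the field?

v = √(2|q|V/m) = √(2·1.6×10⁻¹⁹·287/9.3×10⁻²⁶) ≈ 3.142×10⁴ m/s.
B = mv/(|q|r) = (9.3×10⁻²⁶)(3.142×10⁴)/((1.6×10⁻¹⁹)(0.310)) ≈ 0.0589 T.

B ≈ 0.0589 T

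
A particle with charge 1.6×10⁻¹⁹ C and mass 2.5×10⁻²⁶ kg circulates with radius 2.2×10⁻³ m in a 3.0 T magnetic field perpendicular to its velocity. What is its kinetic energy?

KE ≈ 2.2×10⁻¹⁷ J

v = |q|Br/m, then KE = ½mv² = (qBr)²/(2m).
v = (1.6×10⁻¹⁹)(3.0)(2.2×10⁻³)/2.5×10⁻²⁶ ≈ 4.224×10⁴ m/s.
KE = ½(2.5×10⁻²⁶)(4.224×10⁴)² ≈ 2.2×10⁻¹⁷ J.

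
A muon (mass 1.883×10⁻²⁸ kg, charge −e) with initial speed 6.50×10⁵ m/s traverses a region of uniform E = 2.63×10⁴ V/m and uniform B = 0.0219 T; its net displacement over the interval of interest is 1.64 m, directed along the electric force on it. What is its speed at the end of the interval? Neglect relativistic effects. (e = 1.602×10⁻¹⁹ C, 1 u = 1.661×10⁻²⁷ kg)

v_f ≈ 8.59×10⁶ m/s

B does no work; ΔKE = |q|E d.
½mv_f² = ½mv₀² + |q|Ed = ½(1.883×10⁻²⁸)(6.50×10⁵)² + (1.602×10⁻¹⁹)(2.63×10⁴)(1.64) ≈ 3.978×10⁻¹⁷ J + 6.910×10⁻¹⁵ J ≈ 6.950×10⁻¹⁵ J.
v_f = √(2·6.950×10⁻¹⁵/1.883×10⁻²⁸) ≈ 8.59×10⁶ m/s.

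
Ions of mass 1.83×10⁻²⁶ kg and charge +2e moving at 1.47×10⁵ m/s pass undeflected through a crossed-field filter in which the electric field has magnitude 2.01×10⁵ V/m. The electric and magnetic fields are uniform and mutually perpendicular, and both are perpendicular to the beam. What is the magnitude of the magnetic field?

Balance of forces in the selector: qE = qvB ⇒ B = E/v.
B = 2.01×10⁵/1.47×10⁵ = 1.37 T.

B = 1.37 T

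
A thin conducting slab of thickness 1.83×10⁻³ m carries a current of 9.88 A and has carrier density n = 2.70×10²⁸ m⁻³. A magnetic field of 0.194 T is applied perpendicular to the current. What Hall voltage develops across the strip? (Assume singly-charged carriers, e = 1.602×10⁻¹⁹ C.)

V_H = IB/(n e t).
V_H = (9.88)(0.194)/((2.70×10²⁸)(1.602×10⁻¹⁹)(1.83×10⁻³)) ≈ 2.42×10⁻⁷ V.

V_H ≈ 2.42×10⁻⁷ V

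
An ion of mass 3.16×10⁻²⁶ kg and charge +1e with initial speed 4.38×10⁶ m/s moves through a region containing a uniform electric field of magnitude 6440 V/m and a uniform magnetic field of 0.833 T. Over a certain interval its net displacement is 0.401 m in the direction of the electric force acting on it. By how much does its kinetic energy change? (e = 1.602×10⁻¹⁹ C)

The magnetic force is always ⟂ v and does no work; only the electric force changes KE.
ΔKE = F_E · d = |q|E d = (1.602×10⁻¹⁹)(6440)(0.401) ≈ 4.14×10⁻¹⁶ J.

ΔKE ≈ 4.14×10⁻¹⁶ J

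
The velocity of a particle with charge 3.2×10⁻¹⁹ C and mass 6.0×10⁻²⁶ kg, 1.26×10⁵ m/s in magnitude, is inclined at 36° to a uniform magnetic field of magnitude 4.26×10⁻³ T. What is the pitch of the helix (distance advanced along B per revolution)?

p ≈ 28.2 m

v∥ = v cosθ = 1.26×10⁵·cos36° ≈ 1.019×10⁵ m/s.
T = 2πm/(|q|B) = 2π(6.0×10⁻²⁶)/((3.2×10⁻¹⁹)(4.26×10⁻³)) ≈ 2.765×10⁻⁴ s.
pitch = v∥ T = (1.019×10⁵)(2.765×10⁻⁴) ≈ 28.2 m.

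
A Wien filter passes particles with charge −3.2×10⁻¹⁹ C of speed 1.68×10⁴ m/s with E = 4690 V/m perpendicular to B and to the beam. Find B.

B = 0.279 T

Balance of forces in the selector: qE = qvB ⇒ B = E/v.
B = 4690/1.68×10⁴ = 0.279 T.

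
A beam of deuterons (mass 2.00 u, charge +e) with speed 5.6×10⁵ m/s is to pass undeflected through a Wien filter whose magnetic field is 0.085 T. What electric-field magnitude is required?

For straight-line motion qE = qvB, so E = vB.
E = 5.6×10⁵ × 0.085 = 4.8×10⁴ V/m.

E = 4.8×10⁴ V/m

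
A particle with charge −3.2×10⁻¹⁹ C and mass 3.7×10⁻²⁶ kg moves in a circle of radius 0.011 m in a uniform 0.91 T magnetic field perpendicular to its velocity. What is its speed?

v ≈ 8.7×10⁴ m/s

From |q|vB = mv²/r, v = |q|Br/m.
v = (3.2×10⁻¹⁹)(0.91)(0.011)/3.7×10⁻²⁶ ≈ 8.7×10⁴ m/s.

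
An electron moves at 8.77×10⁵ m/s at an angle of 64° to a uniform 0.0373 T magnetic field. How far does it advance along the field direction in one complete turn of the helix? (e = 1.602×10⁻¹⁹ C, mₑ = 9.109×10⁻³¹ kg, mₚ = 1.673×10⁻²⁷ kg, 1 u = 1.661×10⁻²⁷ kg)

p ≈ 3.68×10⁻⁴ m

v∥ = v cosθ = 8.77×10⁵·cos64° ≈ 3.845×10⁵ m/s.
T = 2πm/(|q|B) = 2π(9.109×10⁻³¹)/((1.602×10⁻¹⁹)(0.0373)) ≈ 9.578×10⁻¹⁰ s.
pitch = v∥ T = (3.845×10⁵)(9.578×10⁻¹⁰) ≈ 3.68×10⁻⁴ m.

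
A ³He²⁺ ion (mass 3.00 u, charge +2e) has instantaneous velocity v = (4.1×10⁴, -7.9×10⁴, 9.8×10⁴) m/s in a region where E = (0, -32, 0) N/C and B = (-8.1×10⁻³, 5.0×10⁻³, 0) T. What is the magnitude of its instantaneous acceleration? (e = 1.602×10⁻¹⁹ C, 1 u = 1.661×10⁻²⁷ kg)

v×B = (-490, -794, -435) N/C.
E + v×B = (-490, -826, -435) N/C.
F = q(E + v×B) = (3.204×10⁻¹⁹ C)·(-490, -826, -435) = (-1.57×10⁻¹⁶, -2.65×10⁻¹⁶, -1.39×10⁻¹⁶) N.
|a| = |F|/m = 3.377×10⁻¹⁶/4.983×10⁻²⁷ ≈ 6.78×10¹⁰ m/s².

|a| ≈ 6.78×10¹⁰ m/s²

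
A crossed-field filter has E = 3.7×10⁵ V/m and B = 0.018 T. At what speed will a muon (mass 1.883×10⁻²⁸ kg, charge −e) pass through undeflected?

For undeflected motion the electric and magnetic forces balance: qE = qvB.
v = E/B = 3.7×10⁵/0.018 = 2.1×10⁷ m/s.

v = 2.1×10⁷ m/s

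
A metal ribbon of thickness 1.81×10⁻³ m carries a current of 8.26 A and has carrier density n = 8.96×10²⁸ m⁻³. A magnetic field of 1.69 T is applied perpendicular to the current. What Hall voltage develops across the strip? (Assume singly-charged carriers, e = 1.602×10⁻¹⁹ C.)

V_H = IB/(n e t).
V_H = (8.26)(1.69)/((8.96×10²⁸)(1.602×10⁻¹⁹)(1.81×10⁻³)) ≈ 5.37×10⁻⁷ V.

V_H ≈ 5.37×10⁻⁷ V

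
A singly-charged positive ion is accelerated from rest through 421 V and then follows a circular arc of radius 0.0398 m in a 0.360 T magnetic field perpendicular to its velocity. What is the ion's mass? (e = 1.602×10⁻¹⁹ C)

m ≈ 3.91×10⁻²⁶ kg

Combine |q|V = ½mv² and r = mv/(|q|B): eliminate v to get m = qB²r²/(2V).
m = (1.602×10⁻¹⁹)(0.360)²(0.0398)²/(2·421) ≈ 3.91×10⁻²⁶ kg.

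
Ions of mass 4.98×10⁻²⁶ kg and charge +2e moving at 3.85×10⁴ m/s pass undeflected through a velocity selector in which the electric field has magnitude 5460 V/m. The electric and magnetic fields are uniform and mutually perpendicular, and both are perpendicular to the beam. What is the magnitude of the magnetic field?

B = 0.142 T

Balance of forces in the selector: qE = qvB ⇒ B = E/v.
B = 5460/3.85×10⁴ = 0.142 T.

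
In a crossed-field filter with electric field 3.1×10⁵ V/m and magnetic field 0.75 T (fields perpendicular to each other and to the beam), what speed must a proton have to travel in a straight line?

For undeflected motion the electric and magnetic forces balance: qE = qvB.
v = E/B = 3.1×10⁵/0.75 = 4.1×10⁵ m/s.
The result is independent of the particle's charge and mass.

v = 4.1×10⁵ m/s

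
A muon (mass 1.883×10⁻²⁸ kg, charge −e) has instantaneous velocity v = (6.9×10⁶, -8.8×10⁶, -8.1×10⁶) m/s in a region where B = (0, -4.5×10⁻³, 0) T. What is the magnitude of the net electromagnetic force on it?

|F| ≈ 7.67×10⁻¹⁵ N

v×B = (-3.64×10⁴, 0, -3.10×10⁴) N/C.
F = q v×B = (−1.602×10⁻¹⁹ C)·(-3.64×10⁴, 0, -3.10×10⁴) = (5.84×10⁻¹⁵, 0, 4.97×10⁻¹⁵) N.
|F| = 7.67×10⁻¹⁵ N.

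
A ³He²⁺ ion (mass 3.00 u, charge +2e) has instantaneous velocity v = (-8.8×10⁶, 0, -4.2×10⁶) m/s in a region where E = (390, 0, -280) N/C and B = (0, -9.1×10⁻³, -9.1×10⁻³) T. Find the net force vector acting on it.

v×B = (-3.82×10⁴, -8.01×10⁴, 8.01×10⁴) N/C.
E + v×B = (-3.78×10⁴, -8.01×10⁴, 7.98×10⁴) N/C.
F = q(E + v×B) = (3.204×10⁻¹⁹ C)·(-3.78×10⁴, -8.01×10⁴, 7.98×10⁴) = (-1.21×10⁻¹⁴, -2.57×10⁻¹⁴, 2.56×10⁻¹⁴) N.

F ≈ (-1.21×10⁻¹⁴, -2.57×10⁻¹⁴, 2.56×10⁻¹⁴) N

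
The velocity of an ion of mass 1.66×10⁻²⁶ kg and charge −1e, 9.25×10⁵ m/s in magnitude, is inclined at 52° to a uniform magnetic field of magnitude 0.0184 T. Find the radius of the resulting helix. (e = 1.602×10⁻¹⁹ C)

r ≈ 4.10 m

v⊥ = v sinθ = 9.25×10⁵·sin52° ≈ 7.289×10⁵ m/s.
r = m v⊥/(|q|B) = (1.66×10⁻²⁶)(7.289×10⁵)/((1.602×10⁻¹⁹)(0.0184)) ≈ 4.10 m.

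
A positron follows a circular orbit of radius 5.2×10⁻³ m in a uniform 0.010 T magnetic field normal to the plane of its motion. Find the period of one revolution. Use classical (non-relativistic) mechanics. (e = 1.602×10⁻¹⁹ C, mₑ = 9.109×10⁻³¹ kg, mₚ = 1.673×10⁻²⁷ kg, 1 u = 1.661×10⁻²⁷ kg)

T ≈ 3.6×10⁻⁹ s

The cyclotron period depends only on m, q, B: T = 2πm/(|q|B).
T = 2π(9.109×10⁻³¹)/((1.602×10⁻¹⁹)(0.010)) ≈ 3.6×10⁻⁹ s.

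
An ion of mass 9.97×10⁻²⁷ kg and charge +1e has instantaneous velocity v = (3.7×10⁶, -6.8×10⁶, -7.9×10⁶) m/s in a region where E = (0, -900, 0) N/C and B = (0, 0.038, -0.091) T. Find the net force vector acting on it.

v×B = (9.19×10⁵, 3.37×10⁵, 1.41×10⁵) N/C.
E + v×B = (9.19×10⁵, 3.36×10⁵, 1.41×10⁵) N/C.
F = q(E + v×B) = (1.602×10⁻¹⁹ C)·(9.19×10⁵, 3.36×10⁵, 1.41×10⁵) = (1.47×10⁻¹³, 5.38×10⁻¹⁴, 2.25×10⁻¹⁴) N.

F ≈ (1.47×10⁻¹³, 5.38×10⁻¹⁴, 2.25×10⁻¹⁴) N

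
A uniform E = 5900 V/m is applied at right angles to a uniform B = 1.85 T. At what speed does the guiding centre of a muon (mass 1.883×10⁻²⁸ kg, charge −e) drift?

v_d ≈ 3190 m/s

In crossed fields the guiding centre drifts at v_d = |E×B|/B² = E/B, independent of charge and mass.
v_d = 5900/1.85 = 3190 m/s.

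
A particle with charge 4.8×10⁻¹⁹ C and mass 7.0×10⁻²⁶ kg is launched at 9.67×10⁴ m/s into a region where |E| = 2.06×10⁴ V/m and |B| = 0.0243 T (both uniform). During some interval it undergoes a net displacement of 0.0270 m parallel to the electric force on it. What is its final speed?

B does no work; ΔKE = |q|E d.
½mv_f² = ½mv₀² + |q|Ed = ½(7.0×10⁻²⁶)(9.67×10⁴)² + (4.8×10⁻¹⁹)(2.06×10⁴)(0.0270) ≈ 3.273×10⁻¹⁶ J + 2.670×10⁻¹⁶ J ≈ 5.943×10⁻¹⁶ J.
v_f = √(2·5.943×10⁻¹⁶/7.0×10⁻²⁶) ≈ 1.30×10⁵ m/s.

v_f ≈ 1.30×10⁵ m/s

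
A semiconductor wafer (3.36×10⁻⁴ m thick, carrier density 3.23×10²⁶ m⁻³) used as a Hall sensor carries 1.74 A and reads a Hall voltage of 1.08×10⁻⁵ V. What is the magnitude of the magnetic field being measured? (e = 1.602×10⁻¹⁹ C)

From V_H = IB/(n e t), B = V_H n e t / I.
B = (1.08×10⁻⁵)(3.23×10²⁶)(1.602×10⁻¹⁹)(3.36×10⁻⁴)/1.74 ≈ 0.108 T.

B ≈ 0.108 T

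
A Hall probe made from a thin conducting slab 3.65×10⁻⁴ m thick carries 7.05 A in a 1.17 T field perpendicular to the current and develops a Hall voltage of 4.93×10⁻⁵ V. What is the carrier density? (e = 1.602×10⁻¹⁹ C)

From V_H = IB/(n e t), n = IB/(V_H e t).
n = (7.05)(1.17)/((4.93×10⁻⁵)(1.602×10⁻¹⁹)(3.65×10⁻⁴)) ≈ 2.86×10²⁷ m⁻³.

n ≈ 2.86×10²⁷ m⁻³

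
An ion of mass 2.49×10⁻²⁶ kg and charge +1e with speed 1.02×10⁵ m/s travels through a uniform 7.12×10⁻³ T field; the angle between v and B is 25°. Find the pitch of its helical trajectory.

p ≈ 12.7 m

v∥ = v cosθ = 1.02×10⁵·cos25° ≈ 9.244×10⁴ m/s.
T = 2πm/(|q|B) = 2π(2.49×10⁻²⁶)/((1.602×10⁻¹⁹)(7.12×10⁻³)) ≈ 1.372×10⁻⁴ s.
pitch = v∥ T = (9.244×10⁴)(1.372×10⁻⁴) ≈ 12.7 m.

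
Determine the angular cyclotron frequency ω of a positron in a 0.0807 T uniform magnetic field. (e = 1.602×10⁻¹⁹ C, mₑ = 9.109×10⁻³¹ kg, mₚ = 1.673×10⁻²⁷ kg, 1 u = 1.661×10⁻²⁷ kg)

ω ≈ 1.42×10¹⁰ rad/s

ω = |q|B/m.
ω = (1.602×10⁻¹⁹)(0.0807)/9.109×10⁻³¹ ≈ 1.42×10¹⁰ rad/s.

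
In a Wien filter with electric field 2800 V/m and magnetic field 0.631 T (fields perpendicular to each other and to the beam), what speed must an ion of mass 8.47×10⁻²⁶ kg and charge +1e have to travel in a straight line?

v = 4440 m/s

Zero net Lorentz force requires |qE| = |q v×B|, i.e. E = vB.
v = E/B = 2800/0.631 = 4440 m/s.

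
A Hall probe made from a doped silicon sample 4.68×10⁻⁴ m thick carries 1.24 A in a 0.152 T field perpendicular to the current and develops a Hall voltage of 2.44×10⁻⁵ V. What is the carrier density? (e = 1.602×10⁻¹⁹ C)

n ≈ 1.03×10²⁶ m⁻³

From V_H = IB/(n e t), n = IB/(V_H e t).
n = (1.24)(0.152)/((2.44×10⁻⁵)(1.602×10⁻¹⁹)(4.68×10⁻⁴)) ≈ 1.03×10²⁶ m⁻³.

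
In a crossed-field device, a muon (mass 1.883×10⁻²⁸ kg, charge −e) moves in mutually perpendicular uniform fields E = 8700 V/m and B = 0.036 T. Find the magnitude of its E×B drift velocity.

v_d ≈ 2.4×10⁵ m/s

The E×B drift speed is v_d = E/B.
v_d = 8700/0.036 = 2.4×10⁵ m/s.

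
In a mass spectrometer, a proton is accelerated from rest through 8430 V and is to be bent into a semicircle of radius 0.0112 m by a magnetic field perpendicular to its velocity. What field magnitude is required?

v = √(2|q|V/m) = √(2·1.602×10⁻¹⁹·8430/1.673×10⁻²⁷) ≈ 1.271×10⁶ m/s.
B = mv/(|q|r) = (1.673×10⁻²⁷)(1.271×10⁶)/((1.602×10⁻¹⁹)(0.0112)) ≈ 1.18 T.

B ≈ 1.18 T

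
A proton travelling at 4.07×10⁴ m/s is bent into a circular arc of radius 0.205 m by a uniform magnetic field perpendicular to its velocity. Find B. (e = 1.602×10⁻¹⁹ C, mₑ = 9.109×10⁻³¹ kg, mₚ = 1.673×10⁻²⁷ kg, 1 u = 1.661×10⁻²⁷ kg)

From |q|vB = mv²/r, B = mv/(|q|r).
B = (1.673×10⁻²⁷)(4.07×10⁴)/((1.602×10⁻¹⁹)(0.205)) ≈ 2.07×10⁻³ T.

B ≈ 2.07×10⁻³ T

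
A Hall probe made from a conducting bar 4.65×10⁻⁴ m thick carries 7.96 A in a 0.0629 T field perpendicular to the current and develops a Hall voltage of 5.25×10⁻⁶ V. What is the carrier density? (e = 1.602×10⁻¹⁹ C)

n ≈ 1.28×10²⁷ m⁻³

From V_H = IB/(n e t), n = IB/(V_H e t).
n = (7.96)(0.0629)/((5.25×10⁻⁶)(1.602×10⁻¹⁹)(4.65×10⁻⁴)) ≈ 1.28×10²⁷ m⁻³.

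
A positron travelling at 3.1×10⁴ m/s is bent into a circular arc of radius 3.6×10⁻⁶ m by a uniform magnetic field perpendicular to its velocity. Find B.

B ≈ 0.049 T

From |q|vB = mv²/r, B = mv/(|q|r).
B = (9.109×10⁻³¹)(3.1×10⁴)/((1.602×10⁻¹⁹)(3.6×10⁻⁶)) ≈ 0.049 T.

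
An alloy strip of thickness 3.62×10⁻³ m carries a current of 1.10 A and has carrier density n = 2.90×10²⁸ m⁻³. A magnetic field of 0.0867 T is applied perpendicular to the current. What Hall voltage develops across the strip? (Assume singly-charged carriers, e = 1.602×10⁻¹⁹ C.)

V_H = IB/(n e t).
V_H = (1.10)(0.0867)/((2.90×10²⁸)(1.602×10⁻¹⁹)(3.62×10⁻³)) ≈ 5.67×10⁻⁹ V.

V_H ≈ 5.67×10⁻⁹ V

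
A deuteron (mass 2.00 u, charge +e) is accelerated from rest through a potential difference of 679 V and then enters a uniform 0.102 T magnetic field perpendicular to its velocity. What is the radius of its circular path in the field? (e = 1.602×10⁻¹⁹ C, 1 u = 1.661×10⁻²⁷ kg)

Acceleration: |q|V = ½mv² ⇒ v = √(2|q|V/m) = √(2·1.602×10⁻¹⁹·679/3.322×10⁻²⁷) ≈ 2.559×10⁵ m/s.
In the field: r = mv/(|q|B) = (3.322×10⁻²⁷)(2.559×10⁵)/((1.602×10⁻¹⁹)(0.102)) ≈ 0.0520 m.

r ≈ 0.0520 m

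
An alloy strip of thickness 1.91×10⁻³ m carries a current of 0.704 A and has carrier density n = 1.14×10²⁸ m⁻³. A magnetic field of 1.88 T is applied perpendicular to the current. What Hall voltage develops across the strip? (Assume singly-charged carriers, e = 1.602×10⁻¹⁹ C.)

V_H = IB/(n e t).
V_H = (0.704)(1.88)/((1.14×10²⁸)(1.602×10⁻¹⁹)(1.91×10⁻³)) ≈ 3.79×10⁻⁷ V.

V_H ≈ 3.79×10⁻⁷ V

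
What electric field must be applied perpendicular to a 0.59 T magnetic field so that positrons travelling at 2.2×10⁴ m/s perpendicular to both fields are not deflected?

E = 1.3×10⁴ V/m

For straight-line motion qE = qvB, so E = vB.
E = 2.2×10⁴ × 0.59 = 1.3×10⁴ V/m.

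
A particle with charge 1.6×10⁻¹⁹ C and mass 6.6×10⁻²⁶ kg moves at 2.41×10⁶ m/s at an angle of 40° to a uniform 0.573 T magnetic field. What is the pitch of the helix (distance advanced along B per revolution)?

v∥ = v cosθ = 2.41×10⁶·cos40° ≈ 1.846×10⁶ m/s.
T = 2πm/(|q|B) = 2π(6.6×10⁻²⁶)/((1.6×10⁻¹⁹)(0.573)) ≈ 4.523×10⁻⁶ s.
pitch = v∥ T = (1.846×10⁶)(4.523×10⁻⁶) ≈ 8.35 m.

p ≈ 8.35 m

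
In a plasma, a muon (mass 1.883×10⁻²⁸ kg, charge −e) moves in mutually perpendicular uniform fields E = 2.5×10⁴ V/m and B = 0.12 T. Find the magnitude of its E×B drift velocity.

In crossed fields the guiding centre drifts at v_d = |E×B|/B² = E/B, independent of charge and mass.
v_d = 2.5×10⁴/0.12 = 2.1×10⁵ m/s.

v_d ≈ 2.1×10⁵ m/s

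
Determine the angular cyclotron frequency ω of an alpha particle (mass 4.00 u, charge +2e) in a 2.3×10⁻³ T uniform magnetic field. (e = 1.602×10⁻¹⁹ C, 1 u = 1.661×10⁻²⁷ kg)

ω ≈ 1.1×10⁵ rad/s

ω = |q|B/m.
ω = (3.204×10⁻¹⁹)(2.3×10⁻³)/6.644×10⁻²⁷ ≈ 1.1×10⁵ rad/s.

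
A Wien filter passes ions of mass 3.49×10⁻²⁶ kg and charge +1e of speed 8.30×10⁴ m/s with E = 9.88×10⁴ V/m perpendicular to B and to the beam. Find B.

B = 1.19 T

Balance of forces in the selector: qE = qvB ⇒ B = E/v.
B = 9.88×10⁴/8.30×10⁴ = 1.19 T.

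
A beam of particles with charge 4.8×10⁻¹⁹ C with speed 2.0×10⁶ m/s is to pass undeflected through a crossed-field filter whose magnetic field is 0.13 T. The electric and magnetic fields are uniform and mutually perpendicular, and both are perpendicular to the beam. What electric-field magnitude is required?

E = 2.6×10⁵ V/m

For straight-line motion qE = qvB, so E = vB.
E = 2.0×10⁶ × 0.13 = 2.6×10⁵ V/m.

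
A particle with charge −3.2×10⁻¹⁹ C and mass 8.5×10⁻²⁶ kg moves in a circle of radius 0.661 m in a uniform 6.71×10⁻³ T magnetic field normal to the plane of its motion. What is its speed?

v ≈ 1.67×10⁴ m/s

From |q|vB = mv²/r, v = |q|Br/m.
v = (3.2×10⁻¹⁹)(6.71×10⁻³)(0.661)/8.5×10⁻²⁶ ≈ 1.67×10⁴ m/s.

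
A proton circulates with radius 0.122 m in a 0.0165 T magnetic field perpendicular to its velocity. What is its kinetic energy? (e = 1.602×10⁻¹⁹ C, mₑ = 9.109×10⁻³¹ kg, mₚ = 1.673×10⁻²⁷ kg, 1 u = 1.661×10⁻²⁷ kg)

KE ≈ 194 eV

v = |q|Br/m, then KE = ½mv² = (qBr)²/(2m).
v = (1.602×10⁻¹⁹)(0.0165)(0.122)/1.673×10⁻²⁷ ≈ 1.928×10⁵ m/s.
KE = ½(1.673×10⁻²⁷)(1.928×10⁵)² ≈ 3.11×10⁻¹⁷ J = 194 eV.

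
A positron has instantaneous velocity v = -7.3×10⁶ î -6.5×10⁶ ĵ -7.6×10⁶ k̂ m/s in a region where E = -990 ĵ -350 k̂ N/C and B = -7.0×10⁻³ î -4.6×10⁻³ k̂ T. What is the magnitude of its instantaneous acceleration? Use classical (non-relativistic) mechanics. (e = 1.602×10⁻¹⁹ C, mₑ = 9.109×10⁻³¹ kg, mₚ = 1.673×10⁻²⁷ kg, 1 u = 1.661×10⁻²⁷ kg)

v×B = (2.99×10⁴, 1.96×10⁴, -4.55×10⁴) N/C.
E + v×B = (2.99×10⁴, 1.86×10⁴, -4.58×10⁴) N/C.
F = q(E + v×B) = (1.602×10⁻¹⁹ C)·(2.99×10⁴, 1.86×10⁴, -4.58×10⁴) = (4.79×10⁻¹⁵, 2.98×10⁻¹⁵, -7.35×10⁻¹⁵) N.
|a| = |F|/m = 9.263×10⁻¹⁵/9.109×10⁻³¹ ≈ 1.02×10¹⁶ m/s².

|a| ≈ 1.02×10¹⁶ m/s²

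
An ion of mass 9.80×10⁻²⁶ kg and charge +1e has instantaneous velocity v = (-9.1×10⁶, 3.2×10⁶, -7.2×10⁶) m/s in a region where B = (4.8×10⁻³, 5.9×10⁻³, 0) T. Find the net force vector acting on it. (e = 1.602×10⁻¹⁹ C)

v×B = (4.25×10⁴, -3.46×10⁴, -6.90×10⁴) N/C.
F = q v×B = (1.602×10⁻¹⁹ C)·(4.25×10⁴, -3.46×10⁴, -6.90×10⁴) = (6.81×10⁻¹⁵, -5.54×10⁻¹⁵, -1.11×10⁻¹⁴) N.

F ≈ (6.81×10⁻¹⁵, -5.54×10⁻¹⁵, -1.11×10⁻¹⁴) N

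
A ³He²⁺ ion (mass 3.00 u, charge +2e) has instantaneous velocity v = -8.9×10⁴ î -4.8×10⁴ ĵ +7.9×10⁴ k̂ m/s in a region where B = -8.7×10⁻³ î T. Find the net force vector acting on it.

v×B = (0, -687, -418) N/C.
F = q v×B = (3.204×10⁻¹⁹ C)·(0, -687, -418) = (0, -2.20×10⁻¹⁶, -1.34×10⁻¹⁶) N.

F ≈ (0, -2.20×10⁻¹⁶, -1.34×10⁻¹⁶) N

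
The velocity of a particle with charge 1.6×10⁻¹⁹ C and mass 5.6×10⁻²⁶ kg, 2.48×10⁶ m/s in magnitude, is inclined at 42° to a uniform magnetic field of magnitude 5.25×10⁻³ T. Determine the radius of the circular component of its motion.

v⊥ = v sinθ = 2.48×10⁶·sin42° ≈ 1.659×10⁶ m/s.
r = m v⊥/(|q|B) = (5.6×10⁻²⁶)(1.659×10⁶)/((1.6×10⁻¹⁹)(5.25×10⁻³)) ≈ 111 m.

r ≈ 111 m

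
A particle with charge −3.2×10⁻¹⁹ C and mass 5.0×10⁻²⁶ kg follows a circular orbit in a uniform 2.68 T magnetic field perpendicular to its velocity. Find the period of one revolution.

The cyclotron period depends only on m, q, B: T = 2πm/(|q|B).
T = 2π(5.0×10⁻²⁶)/((3.2×10⁻¹⁹)(2.68)) ≈ 3.66×10⁻⁷ s.

T ≈ 3.66×10⁻⁷ s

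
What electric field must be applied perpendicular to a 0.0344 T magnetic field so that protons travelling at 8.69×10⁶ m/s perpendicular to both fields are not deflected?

E = 2.99×10⁵ V/m

For straight-line motion qE = qvB, so E = vB.
E = 8.69×10⁶ × 0.0344 = 2.99×10⁵ V/m.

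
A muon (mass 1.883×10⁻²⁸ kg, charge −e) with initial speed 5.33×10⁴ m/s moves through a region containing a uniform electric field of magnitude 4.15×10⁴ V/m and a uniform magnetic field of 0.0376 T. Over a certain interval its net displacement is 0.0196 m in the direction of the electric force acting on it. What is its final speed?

v_f ≈ 1.18×10⁶ m/s

B does no work; ΔKE = |q|E d.
½mv_f² = ½mv₀² + |q|Ed = ½(1.883×10⁻²⁸)(5.33×10⁴)² + (1.602×10⁻¹⁹)(4.15×10⁴)(0.0196) ≈ 2.675×10⁻¹⁹ J + 1.303×10⁻¹⁶ J ≈ 1.306×10⁻¹⁶ J.
v_f = √(2·1.306×10⁻¹⁶/1.883×10⁻²⁸) ≈ 1.18×10⁶ m/s.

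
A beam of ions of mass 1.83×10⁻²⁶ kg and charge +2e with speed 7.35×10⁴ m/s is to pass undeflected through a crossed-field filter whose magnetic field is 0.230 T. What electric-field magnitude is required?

E = 1.69×10⁴ V/m

For straight-line motion qE = qvB, so E = vB.
E = 7.35×10⁴ × 0.230 = 1.69×10⁴ V/m.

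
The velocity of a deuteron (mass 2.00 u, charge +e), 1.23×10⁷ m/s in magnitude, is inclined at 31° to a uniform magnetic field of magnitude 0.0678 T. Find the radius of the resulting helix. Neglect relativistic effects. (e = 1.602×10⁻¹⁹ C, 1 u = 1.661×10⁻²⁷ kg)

r ≈ 1.94 m

v⊥ = v sinθ = 1.23×10⁷·sin31° ≈ 6.335×10⁶ m/s.
r = m v⊥/(|q|B) = (3.322×10⁻²⁷)(6.335×10⁶)/((1.602×10⁻¹⁹)(0.0678)) ≈ 1.94 m.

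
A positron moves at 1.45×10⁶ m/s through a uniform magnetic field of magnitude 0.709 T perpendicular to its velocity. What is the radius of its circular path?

The magnetic force provides the centripetal force: |q|vB = mv²/r.
r = mv/(|q|B) = (9.109×10⁻³¹)(1.45×10⁶)/((1.602×10⁻¹⁹)(0.709)) ≈ 1.16×10⁻⁵ m.

r ≈ 1.16×10⁻⁵ m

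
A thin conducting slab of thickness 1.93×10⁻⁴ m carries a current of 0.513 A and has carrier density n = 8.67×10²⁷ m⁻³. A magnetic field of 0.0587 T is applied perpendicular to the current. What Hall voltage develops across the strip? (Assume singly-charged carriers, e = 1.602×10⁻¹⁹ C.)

V_H ≈ 1.12×10⁻⁷ V

V_H = IB/(n e t).
V_H = (0.513)(0.0587)/((8.67×10²⁷)(1.602×10⁻¹⁹)(1.93×10⁻⁴)) ≈ 1.12×10⁻⁷ V.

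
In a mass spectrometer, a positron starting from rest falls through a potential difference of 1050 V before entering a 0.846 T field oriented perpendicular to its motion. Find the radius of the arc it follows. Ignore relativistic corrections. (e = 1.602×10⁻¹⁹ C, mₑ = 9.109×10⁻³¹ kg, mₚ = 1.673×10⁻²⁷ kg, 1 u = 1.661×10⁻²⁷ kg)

r ≈ 1.29×10⁻⁴ m

Acceleration: |q|V = ½mv² ⇒ v = √(2|q|V/m) = √(2·1.602×10⁻¹⁹·1050/9.109×10⁻³¹) ≈ 1.922×10⁷ m/s.
In the field: r = mv/(|q|B) = (9.109×10⁻³¹)(1.922×10⁷)/((1.602×10⁻¹⁹)(0.846)) ≈ 1.29×10⁻⁴ m.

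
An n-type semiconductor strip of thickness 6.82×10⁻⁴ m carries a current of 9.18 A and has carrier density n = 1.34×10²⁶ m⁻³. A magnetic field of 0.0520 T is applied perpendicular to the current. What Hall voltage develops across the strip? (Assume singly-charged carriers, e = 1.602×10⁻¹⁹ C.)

V_H ≈ 3.26×10⁻⁵ V

V_H = IB/(n e t).
V_H = (9.18)(0.0520)/((1.34×10²⁶)(1.602×10⁻¹⁹)(6.82×10⁻⁴)) ≈ 3.26×10⁻⁵ V.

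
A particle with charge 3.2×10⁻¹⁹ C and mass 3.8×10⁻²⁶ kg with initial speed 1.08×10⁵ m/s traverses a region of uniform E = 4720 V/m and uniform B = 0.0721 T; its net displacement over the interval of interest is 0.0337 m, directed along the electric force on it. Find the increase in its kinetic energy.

ΔKE ≈ 5.09×10⁻¹⁷ J

The magnetic force is always ⟂ v and does no work; only the electric force changes KE.
ΔKE = F_E · d = |q|E d = (3.2×10⁻¹⁹)(4720)(0.0337) ≈ 5.09×10⁻¹⁷ J.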